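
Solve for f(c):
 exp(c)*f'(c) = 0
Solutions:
 f(c) = C1


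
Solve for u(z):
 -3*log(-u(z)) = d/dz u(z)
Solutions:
 -li(-u(z)) = C1 - 3*z


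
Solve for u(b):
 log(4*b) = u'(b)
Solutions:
 u(b) = C1 + b*log(b) - b + b*log(4)


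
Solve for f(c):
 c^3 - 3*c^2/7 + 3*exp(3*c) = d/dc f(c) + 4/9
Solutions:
 f(c) = C1 + c^4/4 - c^3/7 - 4*c/9 + exp(3*c)


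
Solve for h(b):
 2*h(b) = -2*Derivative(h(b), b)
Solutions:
 h(b) = C1*exp(-b)


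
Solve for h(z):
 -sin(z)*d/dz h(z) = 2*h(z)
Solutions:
 h(z) = C1*(cos(z) + 1)/(cos(z) - 1)


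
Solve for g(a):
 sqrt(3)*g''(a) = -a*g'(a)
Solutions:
 g(a) = C1 + C2*erf(sqrt(2)*3^(3/4)*a/6)


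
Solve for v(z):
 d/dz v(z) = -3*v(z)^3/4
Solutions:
 v(z) = -sqrt(2)*sqrt(-1/(C1 - 3*z))
 v(z) = sqrt(2)*sqrt(-1/(C1 - 3*z))


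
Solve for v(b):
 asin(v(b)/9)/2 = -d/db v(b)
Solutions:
 Integral(1/asin(_y/9), (_y, v(b))) = C1 - b/2


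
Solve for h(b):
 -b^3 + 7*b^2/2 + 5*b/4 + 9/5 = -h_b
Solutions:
 h(b) = C1 + b^4/4 - 7*b^3/6 - 5*b^2/8 - 9*b/5


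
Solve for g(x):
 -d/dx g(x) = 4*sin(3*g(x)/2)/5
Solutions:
 4*x/5 + log(cos(3*g(x)/2) - 1)/3 - log(cos(3*g(x)/2) + 1)/3 = C1


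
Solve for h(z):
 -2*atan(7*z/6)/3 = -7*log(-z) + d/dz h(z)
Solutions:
 h(z) = C1 + 7*z*log(-z) - 2*z*atan(7*z/6)/3 - 7*z + 2*log(49*z^2 + 36)/7


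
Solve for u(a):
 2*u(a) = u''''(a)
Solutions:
 u(a) = C1*exp(-2^(1/4)*a) + C2*exp(2^(1/4)*a) + C3*sin(2^(1/4)*a) + C4*cos(2^(1/4)*a)


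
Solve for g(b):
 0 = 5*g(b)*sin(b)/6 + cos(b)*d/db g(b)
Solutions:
 g(b) = C1*cos(b)^(5/6)


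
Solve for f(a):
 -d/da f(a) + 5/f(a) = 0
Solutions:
 f(a) = -sqrt(C1 + 10*a)
 f(a) = sqrt(C1 + 10*a)


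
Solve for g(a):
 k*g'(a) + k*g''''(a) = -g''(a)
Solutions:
 g(a) = C1 + C2*exp(2^(1/3)*a*(6^(1/3)*(sqrt(3)*sqrt(27 + 4/k^3) + 9)^(1/3)/12 - 2^(1/3)*3^(5/6)*I*(sqrt(3)*sqrt(27 + 4/k^3) + 9)^(1/3)/12 + 2/(k*(-3^(1/3) + 3^(5/6)*I)*(sqrt(3)*sqrt(27 + 4/k^3) + 9)^(1/3)))) + C3*exp(2^(1/3)*a*(6^(1/3)*(sqrt(3)*sqrt(27 + 4/k^3) + 9)^(1/3)/12 + 2^(1/3)*3^(5/6)*I*(sqrt(3)*sqrt(27 + 4/k^3) + 9)^(1/3)/12 - 2/(k*(3^(1/3) + 3^(5/6)*I)*(sqrt(3)*sqrt(27 + 4/k^3) + 9)^(1/3)))) + C4*exp(6^(1/3)*a*(-2^(1/3)*(sqrt(3)*sqrt(27 + 4/k^3) + 9)^(1/3) + 2*3^(1/3)/(k*(sqrt(3)*sqrt(27 + 4/k^3) + 9)^(1/3)))/6)


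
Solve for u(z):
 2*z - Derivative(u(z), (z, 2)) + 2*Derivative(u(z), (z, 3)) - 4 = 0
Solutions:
 u(z) = C1 + C2*z + C3*exp(z/2) + z^3/3


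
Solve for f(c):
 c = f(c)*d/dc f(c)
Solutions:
 f(c) = -sqrt(C1 + c^2)
 f(c) = sqrt(C1 + c^2)


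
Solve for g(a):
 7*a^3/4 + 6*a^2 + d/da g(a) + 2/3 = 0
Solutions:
 g(a) = C1 - 7*a^4/16 - 2*a^3 - 2*a/3


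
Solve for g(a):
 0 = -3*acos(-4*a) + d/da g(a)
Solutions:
 g(a) = C1 + 3*a*acos(-4*a) + 3*sqrt(1 - 16*a^2)/4


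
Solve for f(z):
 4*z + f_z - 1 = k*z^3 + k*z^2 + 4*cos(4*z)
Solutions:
 f(z) = C1 + k*z^4/4 + k*z^3/3 - 2*z^2 + z + sin(4*z)


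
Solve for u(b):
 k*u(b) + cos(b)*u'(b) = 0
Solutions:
 u(b) = C1*exp(k*(log(sin(b) - 1) - log(sin(b) + 1))/2)


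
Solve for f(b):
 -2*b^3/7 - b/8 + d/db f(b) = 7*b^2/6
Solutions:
 f(b) = C1 + b^4/14 + 7*b^3/18 + b^2/16


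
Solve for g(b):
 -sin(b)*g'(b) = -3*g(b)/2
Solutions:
 g(b) = C1*(cos(b) - 1)^(3/4)/(cos(b) + 1)^(3/4)


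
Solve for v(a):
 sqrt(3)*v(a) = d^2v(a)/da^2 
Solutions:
 v(a) = C1*exp(-3^(1/4)*a) + C2*exp(3^(1/4)*a)


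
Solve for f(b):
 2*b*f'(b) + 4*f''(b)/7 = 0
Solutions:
 f(b) = C1 + C2*erf(sqrt(7)*b/2)


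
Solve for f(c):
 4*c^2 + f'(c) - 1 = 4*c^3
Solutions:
 f(c) = C1 + c^4 - 4*c^3/3 + c


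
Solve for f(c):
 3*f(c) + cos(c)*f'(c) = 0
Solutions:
 f(c) = C1*(sin(c) - 1)^(3/2)/(sin(c) + 1)^(3/2)


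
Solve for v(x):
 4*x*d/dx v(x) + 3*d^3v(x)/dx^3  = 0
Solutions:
 v(x) = C1 + Integral(C2*airyai(-6^(2/3)*x/3) + C3*airybi(-6^(2/3)*x/3), x)


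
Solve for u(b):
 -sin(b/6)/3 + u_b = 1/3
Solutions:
 u(b) = C1 + b/3 - 2*cos(b/6)


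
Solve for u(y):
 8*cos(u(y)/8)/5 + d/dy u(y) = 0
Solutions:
 8*y/5 - 4*log(sin(u(y)/8) - 1) + 4*log(sin(u(y)/8) + 1) = C1


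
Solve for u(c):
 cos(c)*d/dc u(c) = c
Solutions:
 u(c) = C1 + Integral(c/cos(c), c)


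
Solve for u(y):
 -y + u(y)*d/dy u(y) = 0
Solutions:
 u(y) = -sqrt(C1 + y^2)
 u(y) = sqrt(C1 + y^2)


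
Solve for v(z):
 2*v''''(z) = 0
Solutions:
 v(z) = C1 + C2*z + C3*z^2 + C4*z^3


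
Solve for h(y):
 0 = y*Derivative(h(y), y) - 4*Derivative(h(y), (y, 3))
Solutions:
 h(y) = C1 + Integral(C2*airyai(2^(1/3)*y/2) + C3*airybi(2^(1/3)*y/2), y)


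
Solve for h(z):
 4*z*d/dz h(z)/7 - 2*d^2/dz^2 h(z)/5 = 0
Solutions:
 h(z) = C1 + C2*erfi(sqrt(35)*z/7)


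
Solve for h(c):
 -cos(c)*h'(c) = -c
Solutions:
 h(c) = C1 + Integral(c/cos(c), c)


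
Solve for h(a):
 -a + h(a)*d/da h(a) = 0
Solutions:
 h(a) = -sqrt(C1 + a^2)
 h(a) = sqrt(C1 + a^2)


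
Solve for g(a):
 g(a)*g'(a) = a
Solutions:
 g(a) = -sqrt(C1 + a^2)
 g(a) = sqrt(C1 + a^2)


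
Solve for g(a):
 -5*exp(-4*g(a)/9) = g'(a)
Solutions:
 g(a) = 9*log(-I*(C1 - 20*a/9)^(1/4))
 g(a) = 9*log(I*(C1 - 20*a/9)^(1/4))
 g(a) = 9*log(-(C1 - 20*a/9)^(1/4))
 g(a) = 9*log(C1 - 20*a/9)/4


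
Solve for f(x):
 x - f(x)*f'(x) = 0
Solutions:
 f(x) = -sqrt(C1 + x^2)
 f(x) = sqrt(C1 + x^2)


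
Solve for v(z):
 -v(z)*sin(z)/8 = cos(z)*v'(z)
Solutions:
 v(z) = C1*cos(z)^(1/8)


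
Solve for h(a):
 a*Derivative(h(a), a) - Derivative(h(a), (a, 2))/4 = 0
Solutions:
 h(a) = C1 + C2*erfi(sqrt(2)*a)


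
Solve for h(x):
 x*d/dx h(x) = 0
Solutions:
 h(x) = C1


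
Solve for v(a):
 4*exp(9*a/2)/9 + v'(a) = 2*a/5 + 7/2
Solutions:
 v(a) = C1 + a^2/5 + 7*a/2 - 8*exp(9*a/2)/81


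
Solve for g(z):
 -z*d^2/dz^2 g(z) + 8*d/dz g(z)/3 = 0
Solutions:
 g(z) = C1 + C2*z^(11/3)


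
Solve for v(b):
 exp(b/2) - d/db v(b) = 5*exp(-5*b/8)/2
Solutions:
 v(b) = C1 + 2*exp(b/2) + 4*exp(-5*b/8)


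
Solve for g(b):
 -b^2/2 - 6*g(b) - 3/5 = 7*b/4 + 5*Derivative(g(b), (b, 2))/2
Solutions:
 g(b) = C1*sin(2*sqrt(15)*b/5) + C2*cos(2*sqrt(15)*b/5) - b^2/12 - 7*b/24 - 11/360


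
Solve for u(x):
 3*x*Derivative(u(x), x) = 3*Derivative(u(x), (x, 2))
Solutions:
 u(x) = C1 + C2*erfi(sqrt(2)*x/2)


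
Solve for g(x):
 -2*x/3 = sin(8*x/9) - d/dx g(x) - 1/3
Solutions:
 g(x) = C1 + x^2/3 - x/3 - 9*cos(8*x/9)/8


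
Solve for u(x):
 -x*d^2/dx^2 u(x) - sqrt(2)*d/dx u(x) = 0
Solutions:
 u(x) = C1 + C2*x^(1 - sqrt(2))


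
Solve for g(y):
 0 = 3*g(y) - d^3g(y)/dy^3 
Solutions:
 g(y) = C3*exp(3^(1/3)*y) + (C1*sin(3^(5/6)*y/2) + C2*cos(3^(5/6)*y/2))*exp(-3^(1/3)*y/2)


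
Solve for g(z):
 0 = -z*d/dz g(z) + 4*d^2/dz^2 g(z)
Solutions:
 g(z) = C1 + C2*erfi(sqrt(2)*z/4)


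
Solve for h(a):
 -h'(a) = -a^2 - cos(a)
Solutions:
 h(a) = C1 + a^3/3 + sin(a)


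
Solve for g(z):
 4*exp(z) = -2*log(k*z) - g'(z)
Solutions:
 g(z) = C1 - 2*z*log(k*z) + 2*z - 4*exp(z)


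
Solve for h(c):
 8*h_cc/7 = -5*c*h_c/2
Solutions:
 h(c) = C1 + C2*erf(sqrt(70)*c/8)


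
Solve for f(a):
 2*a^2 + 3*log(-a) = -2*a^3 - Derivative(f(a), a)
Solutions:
 f(a) = C1 - a^4/2 - 2*a^3/3 - 3*a*log(-a) + 3*a


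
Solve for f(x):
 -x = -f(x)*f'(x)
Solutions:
 f(x) = -sqrt(C1 + x^2)
 f(x) = sqrt(C1 + x^2)


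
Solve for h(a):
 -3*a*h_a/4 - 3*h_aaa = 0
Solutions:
 h(a) = C1 + Integral(C2*airyai(-2^(1/3)*a/2) + C3*airybi(-2^(1/3)*a/2), a)


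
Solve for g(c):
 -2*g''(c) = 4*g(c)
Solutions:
 g(c) = C1*sin(sqrt(2)*c) + C2*cos(sqrt(2)*c)


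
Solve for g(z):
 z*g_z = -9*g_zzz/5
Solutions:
 g(z) = C1 + Integral(C2*airyai(-15^(1/3)*z/3) + C3*airybi(-15^(1/3)*z/3), z)


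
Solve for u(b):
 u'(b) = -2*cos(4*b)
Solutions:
 u(b) = C1 - sin(4*b)/2


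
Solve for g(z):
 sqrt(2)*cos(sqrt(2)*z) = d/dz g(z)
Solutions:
 g(z) = C1 + sin(sqrt(2)*z)


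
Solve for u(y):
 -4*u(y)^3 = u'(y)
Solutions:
 u(y) = -sqrt(2)*sqrt(-1/(C1 - 4*y))/2
 u(y) = sqrt(2)*sqrt(-1/(C1 - 4*y))/2


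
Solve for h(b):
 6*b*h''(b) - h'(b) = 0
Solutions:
 h(b) = C1 + C2*b^(7/6)


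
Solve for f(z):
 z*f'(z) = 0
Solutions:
 f(z) = C1


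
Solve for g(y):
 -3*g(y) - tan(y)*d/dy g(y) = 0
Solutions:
 g(y) = C1/sin(y)^3


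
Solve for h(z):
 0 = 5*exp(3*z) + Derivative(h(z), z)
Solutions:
 h(z) = C1 - 5*exp(3*z)/3


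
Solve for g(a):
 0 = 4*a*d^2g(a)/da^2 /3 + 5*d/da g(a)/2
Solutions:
 g(a) = C1 + C2/a^(7/8)


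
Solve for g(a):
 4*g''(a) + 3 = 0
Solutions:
 g(a) = C1 + C2*a - 3*a^2/8


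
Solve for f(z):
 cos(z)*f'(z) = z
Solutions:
 f(z) = C1 + Integral(z/cos(z), z)


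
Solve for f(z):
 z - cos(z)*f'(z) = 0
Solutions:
 f(z) = C1 + Integral(z/cos(z), z)


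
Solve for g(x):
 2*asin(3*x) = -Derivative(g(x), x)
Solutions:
 g(x) = C1 - 2*x*asin(3*x) - 2*sqrt(1 - 9*x^2)/3


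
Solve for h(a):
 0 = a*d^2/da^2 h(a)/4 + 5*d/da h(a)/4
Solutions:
 h(a) = C1 + C2/a^4


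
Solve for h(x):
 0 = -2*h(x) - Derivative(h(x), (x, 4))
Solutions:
 h(x) = (C1*sin(2^(3/4)*x/2) + C2*cos(2^(3/4)*x/2))*exp(-2^(3/4)*x/2) + (C3*sin(2^(3/4)*x/2) + C4*cos(2^(3/4)*x/2))*exp(2^(3/4)*x/2)


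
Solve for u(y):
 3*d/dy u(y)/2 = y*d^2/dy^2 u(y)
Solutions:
 u(y) = C1 + C2*y^(5/2)


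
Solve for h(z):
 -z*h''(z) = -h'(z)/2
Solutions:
 h(z) = C1 + C2*z^(3/2)


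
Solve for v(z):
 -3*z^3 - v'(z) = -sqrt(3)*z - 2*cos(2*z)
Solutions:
 v(z) = C1 - 3*z^4/4 + sqrt(3)*z^2/2 + sin(2*z)


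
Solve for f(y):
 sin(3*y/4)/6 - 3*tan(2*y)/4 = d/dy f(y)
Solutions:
 f(y) = C1 + 3*log(cos(2*y))/8 - 2*cos(3*y/4)/9


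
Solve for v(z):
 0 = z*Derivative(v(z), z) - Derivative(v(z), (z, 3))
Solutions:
 v(z) = C1 + Integral(C2*airyai(z) + C3*airybi(z), z)


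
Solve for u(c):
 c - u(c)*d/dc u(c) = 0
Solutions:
 u(c) = -sqrt(C1 + c^2)
 u(c) = sqrt(C1 + c^2)


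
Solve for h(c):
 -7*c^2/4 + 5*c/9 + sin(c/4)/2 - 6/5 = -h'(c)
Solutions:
 h(c) = C1 + 7*c^3/12 - 5*c^2/18 + 6*c/5 + 2*cos(c/4)


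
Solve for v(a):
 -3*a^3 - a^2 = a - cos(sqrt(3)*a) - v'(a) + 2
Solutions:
 v(a) = C1 + 3*a^4/4 + a^3/3 + a^2/2 + 2*a - sqrt(3)*sin(sqrt(3)*a)/3


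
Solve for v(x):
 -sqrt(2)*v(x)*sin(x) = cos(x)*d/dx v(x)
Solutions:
 v(x) = C1*cos(x)^(sqrt(2))


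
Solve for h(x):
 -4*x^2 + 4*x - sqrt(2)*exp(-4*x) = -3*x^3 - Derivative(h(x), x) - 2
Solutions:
 h(x) = C1 - 3*x^4/4 + 4*x^3/3 - 2*x^2 - 2*x - sqrt(2)*exp(-4*x)/4


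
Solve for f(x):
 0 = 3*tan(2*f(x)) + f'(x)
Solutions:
 f(x) = -asin(C1*exp(-6*x))/2 + pi/2
 f(x) = asin(C1*exp(-6*x))/2


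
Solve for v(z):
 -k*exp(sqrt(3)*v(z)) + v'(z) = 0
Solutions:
 v(z) = sqrt(3)*(2*log(-1/(C1 + k*z)) - log(3))/6


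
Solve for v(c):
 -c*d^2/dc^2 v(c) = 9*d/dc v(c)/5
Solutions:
 v(c) = C1 + C2/c^(4/5)


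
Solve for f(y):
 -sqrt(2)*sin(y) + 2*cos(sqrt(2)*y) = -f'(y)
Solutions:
 f(y) = C1 - sqrt(2)*sin(sqrt(2)*y) - sqrt(2)*cos(y)


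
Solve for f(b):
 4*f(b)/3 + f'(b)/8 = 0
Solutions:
 f(b) = C1*exp(-32*b/3)


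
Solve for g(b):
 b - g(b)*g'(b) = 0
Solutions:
 g(b) = -sqrt(C1 + b^2)
 g(b) = sqrt(C1 + b^2)


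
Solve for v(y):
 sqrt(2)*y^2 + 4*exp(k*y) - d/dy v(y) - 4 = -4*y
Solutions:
 v(y) = C1 + sqrt(2)*y^3/3 + 2*y^2 - 4*y + 4*exp(k*y)/k


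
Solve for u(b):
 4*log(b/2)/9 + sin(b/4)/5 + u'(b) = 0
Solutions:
 u(b) = C1 - 4*b*log(b)/9 + 4*b*log(2)/9 + 4*b/9 + 4*cos(b/4)/5


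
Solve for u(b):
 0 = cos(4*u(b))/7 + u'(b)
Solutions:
 b/7 - log(sin(4*u(b)) - 1)/8 + log(sin(4*u(b)) + 1)/8 = C1


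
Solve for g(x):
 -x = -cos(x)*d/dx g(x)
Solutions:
 g(x) = C1 + Integral(x/cos(x), x)


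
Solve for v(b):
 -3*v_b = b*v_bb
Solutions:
 v(b) = C1 + C2/b^2


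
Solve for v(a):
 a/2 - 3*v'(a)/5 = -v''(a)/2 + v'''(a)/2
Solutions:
 v(a) = C1 + 5*a^2/12 + 25*a/36 + (C2*sin(sqrt(95)*a/10) + C3*cos(sqrt(95)*a/10))*exp(a/2)


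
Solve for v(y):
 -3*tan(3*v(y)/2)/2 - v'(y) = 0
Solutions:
 v(y) = -2*asin(C1*exp(-9*y/4))/3 + 2*pi/3
 v(y) = 2*asin(C1*exp(-9*y/4))/3


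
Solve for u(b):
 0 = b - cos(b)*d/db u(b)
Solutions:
 u(b) = C1 + Integral(b/cos(b), b)


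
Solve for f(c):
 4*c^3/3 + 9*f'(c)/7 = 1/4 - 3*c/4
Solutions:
 f(c) = C1 - 7*c^4/27 - 7*c^2/24 + 7*c/36


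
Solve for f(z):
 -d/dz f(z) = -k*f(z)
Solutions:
 f(z) = C1*exp(k*z)


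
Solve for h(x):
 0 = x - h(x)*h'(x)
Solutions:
 h(x) = -sqrt(C1 + x^2)
 h(x) = sqrt(C1 + x^2)


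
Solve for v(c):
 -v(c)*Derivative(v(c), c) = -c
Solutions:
 v(c) = -sqrt(C1 + c^2)
 v(c) = sqrt(C1 + c^2)


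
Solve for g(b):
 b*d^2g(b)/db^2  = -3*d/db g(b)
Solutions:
 g(b) = C1 + C2/b^2


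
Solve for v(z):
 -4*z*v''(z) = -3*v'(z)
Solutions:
 v(z) = C1 + C2*z^(7/4)


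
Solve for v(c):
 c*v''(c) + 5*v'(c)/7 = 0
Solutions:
 v(c) = C1 + C2*c^(2/7)


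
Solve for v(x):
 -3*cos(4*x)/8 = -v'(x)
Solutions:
 v(x) = C1 + 3*sin(4*x)/32


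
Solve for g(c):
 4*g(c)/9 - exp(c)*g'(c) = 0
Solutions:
 g(c) = C1*exp(-4*exp(-c)/9)


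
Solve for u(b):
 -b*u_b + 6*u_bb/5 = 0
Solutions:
 u(b) = C1 + C2*erfi(sqrt(15)*b/6)


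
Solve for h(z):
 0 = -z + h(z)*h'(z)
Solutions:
 h(z) = -sqrt(C1 + z^2)
 h(z) = sqrt(C1 + z^2)


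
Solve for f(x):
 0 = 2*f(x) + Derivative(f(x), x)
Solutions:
 f(x) = C1*exp(-2*x)


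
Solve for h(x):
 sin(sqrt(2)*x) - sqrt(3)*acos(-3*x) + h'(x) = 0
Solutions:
 h(x) = C1 + sqrt(3)*(x*acos(-3*x) + sqrt(1 - 9*x^2)/3) + sqrt(2)*cos(sqrt(2)*x)/2


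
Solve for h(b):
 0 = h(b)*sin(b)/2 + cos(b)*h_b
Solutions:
 h(b) = C1*sqrt(cos(b))


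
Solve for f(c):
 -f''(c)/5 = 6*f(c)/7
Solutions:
 f(c) = C1*sin(sqrt(210)*c/7) + C2*cos(sqrt(210)*c/7)


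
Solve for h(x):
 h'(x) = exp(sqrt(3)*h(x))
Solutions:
 h(x) = sqrt(3)*(2*log(-1/(C1 + x)) - log(3))/6


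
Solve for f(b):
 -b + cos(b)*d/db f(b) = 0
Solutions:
 f(b) = C1 + Integral(b/cos(b), b)


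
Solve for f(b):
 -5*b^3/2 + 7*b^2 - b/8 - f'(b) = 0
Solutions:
 f(b) = C1 - 5*b^4/8 + 7*b^3/3 - b^2/16


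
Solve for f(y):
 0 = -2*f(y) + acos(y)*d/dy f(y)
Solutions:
 f(y) = C1*exp(2*Integral(1/acos(y), y))


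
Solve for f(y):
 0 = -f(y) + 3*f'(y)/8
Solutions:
 f(y) = C1*exp(8*y/3)


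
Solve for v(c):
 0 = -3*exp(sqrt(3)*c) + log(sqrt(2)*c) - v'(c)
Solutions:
 v(c) = C1 + c*log(c) + c*(-1 + log(2)/2) - sqrt(3)*exp(sqrt(3)*c)


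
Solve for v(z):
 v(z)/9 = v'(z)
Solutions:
 v(z) = C1*exp(z/9)


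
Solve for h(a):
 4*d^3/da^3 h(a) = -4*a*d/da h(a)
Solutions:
 h(a) = C1 + Integral(C2*airyai(-a) + C3*airybi(-a), a)


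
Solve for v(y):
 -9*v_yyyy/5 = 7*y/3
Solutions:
 v(y) = C1 + C2*y + C3*y^2 + C4*y^3 - 7*y^5/648


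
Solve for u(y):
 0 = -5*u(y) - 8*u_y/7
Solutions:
 u(y) = C1*exp(-35*y/8)


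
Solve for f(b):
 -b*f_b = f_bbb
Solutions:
 f(b) = C1 + Integral(C2*airyai(-b) + C3*airybi(-b), b)


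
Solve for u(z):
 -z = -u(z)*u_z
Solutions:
 u(z) = -sqrt(C1 + z^2)
 u(z) = sqrt(C1 + z^2)


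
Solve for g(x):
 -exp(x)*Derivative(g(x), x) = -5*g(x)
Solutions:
 g(x) = C1*exp(-5*exp(-x))


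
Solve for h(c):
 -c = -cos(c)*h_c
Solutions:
 h(c) = C1 + Integral(c/cos(c), c)


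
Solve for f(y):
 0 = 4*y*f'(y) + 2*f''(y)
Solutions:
 f(y) = C1 + C2*erf(y)


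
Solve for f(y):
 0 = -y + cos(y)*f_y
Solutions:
 f(y) = C1 + Integral(y/cos(y), y)


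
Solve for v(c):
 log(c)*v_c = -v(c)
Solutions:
 v(c) = C1*exp(-li(c))


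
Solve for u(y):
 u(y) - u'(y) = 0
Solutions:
 u(y) = C1*exp(y)


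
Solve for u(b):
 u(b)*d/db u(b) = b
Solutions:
 u(b) = -sqrt(C1 + b^2)
 u(b) = sqrt(C1 + b^2)


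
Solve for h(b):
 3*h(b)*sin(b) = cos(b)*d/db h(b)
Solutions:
 h(b) = C1/cos(b)^3


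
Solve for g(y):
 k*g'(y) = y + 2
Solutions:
 g(y) = C1 + y^2/(2*k) + 2*y/k


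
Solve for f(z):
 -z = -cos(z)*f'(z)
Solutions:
 f(z) = C1 + Integral(z/cos(z), z)


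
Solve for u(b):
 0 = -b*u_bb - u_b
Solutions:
 u(b) = C1 + C2*log(b)


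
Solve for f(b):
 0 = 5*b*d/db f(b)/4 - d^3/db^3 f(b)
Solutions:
 f(b) = C1 + Integral(C2*airyai(10^(1/3)*b/2) + C3*airybi(10^(1/3)*b/2), b)


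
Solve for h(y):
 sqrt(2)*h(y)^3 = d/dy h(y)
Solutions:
 h(y) = -sqrt(2)*sqrt(-1/(C1 + sqrt(2)*y))/2
 h(y) = sqrt(2)*sqrt(-1/(C1 + sqrt(2)*y))/2


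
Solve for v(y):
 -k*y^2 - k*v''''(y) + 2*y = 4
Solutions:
 v(y) = C1 + C2*y + C3*y^2 + C4*y^3 - y^6/360 + y^5/(60*k) - y^4/(6*k)


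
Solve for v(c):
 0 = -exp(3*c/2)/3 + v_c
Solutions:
 v(c) = C1 + 2*exp(3*c/2)/9


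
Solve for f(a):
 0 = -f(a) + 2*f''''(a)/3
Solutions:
 f(a) = C1*exp(-2^(3/4)*3^(1/4)*a/2) + C2*exp(2^(3/4)*3^(1/4)*a/2) + C3*sin(2^(3/4)*3^(1/4)*a/2) + C4*cos(2^(3/4)*3^(1/4)*a/2)


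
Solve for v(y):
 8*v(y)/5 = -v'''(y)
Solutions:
 v(y) = C3*exp(-2*5^(2/3)*y/5) + (C1*sin(sqrt(3)*5^(2/3)*y/5) + C2*cos(sqrt(3)*5^(2/3)*y/5))*exp(5^(2/3)*y/5)


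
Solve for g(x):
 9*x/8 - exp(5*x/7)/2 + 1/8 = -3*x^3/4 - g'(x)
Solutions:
 g(x) = C1 - 3*x^4/16 - 9*x^2/16 - x/8 + 7*exp(5*x/7)/10


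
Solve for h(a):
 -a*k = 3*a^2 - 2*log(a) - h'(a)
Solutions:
 h(a) = C1 + a^3 + a^2*k/2 - 2*a*log(a) + 2*a


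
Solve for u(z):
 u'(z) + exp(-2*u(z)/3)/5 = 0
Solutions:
 u(z) = 3*log(-sqrt(C1 - z)) - 3*log(15) + 3*log(30)/2
 u(z) = 3*log(C1 - z)/2 - 3*log(15) + 3*log(30)/2


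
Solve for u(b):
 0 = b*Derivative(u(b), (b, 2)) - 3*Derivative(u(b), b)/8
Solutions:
 u(b) = C1 + C2*b^(11/8)


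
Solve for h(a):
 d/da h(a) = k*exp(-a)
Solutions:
 h(a) = C1 - k*exp(-a)


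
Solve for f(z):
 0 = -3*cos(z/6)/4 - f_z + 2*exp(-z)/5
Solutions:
 f(z) = C1 - 9*sin(z/6)/2 - 2*exp(-z)/5


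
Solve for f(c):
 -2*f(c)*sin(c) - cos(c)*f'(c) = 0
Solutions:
 f(c) = C1*cos(c)^2


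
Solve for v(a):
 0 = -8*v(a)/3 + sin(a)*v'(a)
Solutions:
 v(a) = C1*(cos(a) - 1)^(4/3)/(cos(a) + 1)^(4/3)


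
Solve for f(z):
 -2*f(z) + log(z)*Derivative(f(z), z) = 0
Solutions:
 f(z) = C1*exp(2*li(z))


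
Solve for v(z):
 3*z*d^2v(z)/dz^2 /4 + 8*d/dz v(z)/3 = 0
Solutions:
 v(z) = C1 + C2/z^(23/9)


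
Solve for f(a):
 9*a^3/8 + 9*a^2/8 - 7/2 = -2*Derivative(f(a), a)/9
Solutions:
 f(a) = C1 - 81*a^4/64 - 27*a^3/16 + 63*a/4


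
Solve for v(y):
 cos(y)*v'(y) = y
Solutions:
 v(y) = C1 + Integral(y/cos(y), y)


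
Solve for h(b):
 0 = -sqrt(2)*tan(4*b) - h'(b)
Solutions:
 h(b) = C1 + sqrt(2)*log(cos(4*b))/4


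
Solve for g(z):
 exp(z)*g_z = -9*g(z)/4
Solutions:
 g(z) = C1*exp(9*exp(-z)/4)


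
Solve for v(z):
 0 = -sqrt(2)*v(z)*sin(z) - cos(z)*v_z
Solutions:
 v(z) = C1*cos(z)^(sqrt(2))


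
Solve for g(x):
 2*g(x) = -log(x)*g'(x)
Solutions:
 g(x) = C1*exp(-2*li(x))


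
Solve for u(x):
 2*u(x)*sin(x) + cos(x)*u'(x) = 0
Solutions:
 u(x) = C1*cos(x)^2


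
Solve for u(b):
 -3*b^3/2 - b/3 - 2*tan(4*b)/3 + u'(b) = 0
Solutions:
 u(b) = C1 + 3*b^4/8 + b^2/6 - log(cos(4*b))/6


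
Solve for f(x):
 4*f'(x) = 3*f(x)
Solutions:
 f(x) = C1*exp(3*x/4)


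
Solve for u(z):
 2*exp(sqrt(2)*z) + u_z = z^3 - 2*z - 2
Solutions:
 u(z) = C1 + z^4/4 - z^2 - 2*z - sqrt(2)*exp(sqrt(2)*z)


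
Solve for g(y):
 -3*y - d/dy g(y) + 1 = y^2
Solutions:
 g(y) = C1 - y^3/3 - 3*y^2/2 + y


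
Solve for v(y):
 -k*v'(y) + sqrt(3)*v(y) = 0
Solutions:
 v(y) = C1*exp(sqrt(3)*y/k)


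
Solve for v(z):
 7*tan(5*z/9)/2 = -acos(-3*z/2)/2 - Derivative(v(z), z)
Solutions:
 v(z) = C1 - z*acos(-3*z/2)/2 - sqrt(4 - 9*z^2)/6 + 63*log(cos(5*z/9))/10


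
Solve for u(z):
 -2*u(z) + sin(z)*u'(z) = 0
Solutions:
 u(z) = C1*(cos(z) - 1)/(cos(z) + 1)


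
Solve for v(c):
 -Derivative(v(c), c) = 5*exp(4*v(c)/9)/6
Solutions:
 v(c) = 9*log(-(1/(C1 + 10*c))^(1/4)) + 27*log(3)/4
 v(c) = 9*log(1/(C1 + 10*c))/4 + 27*log(3)/4
 v(c) = 9*log(-I*(1/(C1 + 10*c))^(1/4)) + 27*log(3)/4
 v(c) = 9*log(I*(1/(C1 + 10*c))^(1/4)) + 27*log(3)/4


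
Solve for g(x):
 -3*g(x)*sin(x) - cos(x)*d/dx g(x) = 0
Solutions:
 g(x) = C1*cos(x)^3


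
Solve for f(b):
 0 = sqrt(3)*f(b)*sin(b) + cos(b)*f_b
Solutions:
 f(b) = C1*cos(b)^(sqrt(3))


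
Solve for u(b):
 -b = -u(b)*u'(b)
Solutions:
 u(b) = -sqrt(C1 + b^2)
 u(b) = sqrt(C1 + b^2)


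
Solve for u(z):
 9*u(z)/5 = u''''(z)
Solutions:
 u(z) = C1*exp(-sqrt(3)*5^(3/4)*z/5) + C2*exp(sqrt(3)*5^(3/4)*z/5) + C3*sin(sqrt(3)*5^(3/4)*z/5) + C4*cos(sqrt(3)*5^(3/4)*z/5)


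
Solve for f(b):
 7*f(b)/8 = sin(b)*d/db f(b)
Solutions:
 f(b) = C1*(cos(b) - 1)^(7/16)/(cos(b) + 1)^(7/16)


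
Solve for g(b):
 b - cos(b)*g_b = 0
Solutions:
 g(b) = C1 + Integral(b/cos(b), b)


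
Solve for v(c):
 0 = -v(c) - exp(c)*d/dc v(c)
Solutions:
 v(c) = C1*exp(exp(-c))


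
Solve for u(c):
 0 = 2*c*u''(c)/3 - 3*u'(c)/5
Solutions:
 u(c) = C1 + C2*c^(19/10)


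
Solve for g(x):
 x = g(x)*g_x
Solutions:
 g(x) = -sqrt(C1 + x^2)
 g(x) = sqrt(C1 + x^2)


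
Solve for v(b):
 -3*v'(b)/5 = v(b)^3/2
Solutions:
 v(b) = -sqrt(3)*sqrt(-1/(C1 - 5*b))
 v(b) = sqrt(3)*sqrt(-1/(C1 - 5*b))


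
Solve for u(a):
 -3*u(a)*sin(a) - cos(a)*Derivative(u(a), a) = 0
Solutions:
 u(a) = C1*cos(a)^3


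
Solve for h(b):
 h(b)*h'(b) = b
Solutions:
 h(b) = -sqrt(C1 + b^2)
 h(b) = sqrt(C1 + b^2)


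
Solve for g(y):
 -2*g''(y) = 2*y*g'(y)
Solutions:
 g(y) = C1 + C2*erf(sqrt(2)*y/2)


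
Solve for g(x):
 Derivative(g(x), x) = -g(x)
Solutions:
 g(x) = C1*exp(-x)


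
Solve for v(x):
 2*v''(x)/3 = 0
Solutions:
 v(x) = C1 + C2*x


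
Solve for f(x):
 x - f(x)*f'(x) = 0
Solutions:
 f(x) = -sqrt(C1 + x^2)
 f(x) = sqrt(C1 + x^2)


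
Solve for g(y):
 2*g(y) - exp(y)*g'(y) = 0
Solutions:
 g(y) = C1*exp(-2*exp(-y))


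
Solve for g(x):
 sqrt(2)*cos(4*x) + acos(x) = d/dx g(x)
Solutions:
 g(x) = C1 + x*acos(x) - sqrt(1 - x^2) + sqrt(2)*sin(4*x)/4


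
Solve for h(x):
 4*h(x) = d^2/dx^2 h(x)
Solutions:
 h(x) = C1*exp(-2*x) + C2*exp(2*x)


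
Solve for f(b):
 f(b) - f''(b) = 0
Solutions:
 f(b) = C1*exp(-b) + C2*exp(b)


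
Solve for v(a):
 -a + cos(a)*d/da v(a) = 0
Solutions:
 v(a) = C1 + Integral(a/cos(a), a)


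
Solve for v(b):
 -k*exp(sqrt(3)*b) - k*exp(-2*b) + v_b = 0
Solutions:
 v(b) = C1 + sqrt(3)*k*exp(sqrt(3)*b)/3 - k*exp(-2*b)/2


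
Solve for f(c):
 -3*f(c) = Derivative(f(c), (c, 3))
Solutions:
 f(c) = C3*exp(-3^(1/3)*c) + (C1*sin(3^(5/6)*c/2) + C2*cos(3^(5/6)*c/2))*exp(3^(1/3)*c/2)


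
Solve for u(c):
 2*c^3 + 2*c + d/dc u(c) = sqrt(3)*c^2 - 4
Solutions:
 u(c) = C1 - c^4/2 + sqrt(3)*c^3/3 - c^2 - 4*c


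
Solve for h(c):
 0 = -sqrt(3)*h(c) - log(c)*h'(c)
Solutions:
 h(c) = C1*exp(-sqrt(3)*li(c))


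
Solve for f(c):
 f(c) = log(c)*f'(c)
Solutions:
 f(c) = C1*exp(li(c))


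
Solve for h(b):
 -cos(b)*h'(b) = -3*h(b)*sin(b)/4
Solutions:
 h(b) = C1/cos(b)^(3/4)


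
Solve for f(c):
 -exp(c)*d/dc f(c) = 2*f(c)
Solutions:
 f(c) = C1*exp(2*exp(-c))


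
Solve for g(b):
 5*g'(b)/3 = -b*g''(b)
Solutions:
 g(b) = C1 + C2/b^(2/3)


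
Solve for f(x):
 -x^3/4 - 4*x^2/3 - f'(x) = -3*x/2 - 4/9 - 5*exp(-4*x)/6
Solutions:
 f(x) = C1 - x^4/16 - 4*x^3/9 + 3*x^2/4 + 4*x/9 - 5*exp(-4*x)/24


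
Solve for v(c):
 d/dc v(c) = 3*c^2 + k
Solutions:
 v(c) = C1 + c^3 + c*k


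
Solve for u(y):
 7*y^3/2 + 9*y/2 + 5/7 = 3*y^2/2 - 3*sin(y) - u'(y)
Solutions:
 u(y) = C1 - 7*y^4/8 + y^3/2 - 9*y^2/4 - 5*y/7 + 3*cos(y)


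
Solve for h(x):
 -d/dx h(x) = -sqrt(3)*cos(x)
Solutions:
 h(x) = C1 + sqrt(3)*sin(x)


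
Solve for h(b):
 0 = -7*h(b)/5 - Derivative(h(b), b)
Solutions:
 h(b) = C1*exp(-7*b/5)


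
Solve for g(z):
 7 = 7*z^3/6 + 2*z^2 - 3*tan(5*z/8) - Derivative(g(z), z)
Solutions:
 g(z) = C1 + 7*z^4/24 + 2*z^3/3 - 7*z + 24*log(cos(5*z/8))/5


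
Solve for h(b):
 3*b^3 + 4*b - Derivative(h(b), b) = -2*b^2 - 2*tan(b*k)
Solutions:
 h(b) = C1 + 3*b^4/4 + 2*b^3/3 + 2*b^2 + 2*Piecewise((-log(cos(b*k))/k, Ne(k, 0)), (0, True))


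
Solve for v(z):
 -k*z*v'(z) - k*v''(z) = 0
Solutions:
 v(z) = C1 + C2*erf(sqrt(2)*z/2)


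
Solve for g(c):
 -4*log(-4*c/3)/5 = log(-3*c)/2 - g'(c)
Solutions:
 g(c) = C1 + 13*c*log(-c)/10 + c*(-13 - 3*log(3) + 16*log(2))/10


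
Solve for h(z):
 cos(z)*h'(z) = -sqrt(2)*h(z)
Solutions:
 h(z) = C1*(sin(z) - 1)^(sqrt(2)/2)/(sin(z) + 1)^(sqrt(2)/2)


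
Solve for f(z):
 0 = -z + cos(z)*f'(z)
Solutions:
 f(z) = C1 + Integral(z/cos(z), z)


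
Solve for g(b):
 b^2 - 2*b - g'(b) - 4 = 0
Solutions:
 g(b) = C1 + b^3/3 - b^2 - 4*b


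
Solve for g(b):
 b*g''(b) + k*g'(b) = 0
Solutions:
 g(b) = C1 + b^(1 - re(k))*(C2*sin(log(b)*Abs(im(k))) + C3*cos(log(b)*im(k)))


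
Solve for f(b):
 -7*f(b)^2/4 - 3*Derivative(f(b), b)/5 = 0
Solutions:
 f(b) = 12/(C1 + 35*b)


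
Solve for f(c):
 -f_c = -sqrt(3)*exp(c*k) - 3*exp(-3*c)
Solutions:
 f(c) = C1 - exp(-3*c) + sqrt(3)*exp(c*k)/k


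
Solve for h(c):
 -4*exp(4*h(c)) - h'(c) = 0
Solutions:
 h(c) = log(-I*(1/(C1 + 16*c))^(1/4))
 h(c) = log(I*(1/(C1 + 16*c))^(1/4))
 h(c) = log(-(1/(C1 + 16*c))^(1/4))
 h(c) = log(1/(C1 + 16*c))/4


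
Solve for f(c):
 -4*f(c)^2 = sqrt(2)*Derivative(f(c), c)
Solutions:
 f(c) = 1/(C1 + 2*sqrt(2)*c)


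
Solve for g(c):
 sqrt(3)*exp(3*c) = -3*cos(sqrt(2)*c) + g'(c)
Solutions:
 g(c) = C1 + sqrt(3)*exp(3*c)/3 + 3*sqrt(2)*sin(sqrt(2)*c)/2


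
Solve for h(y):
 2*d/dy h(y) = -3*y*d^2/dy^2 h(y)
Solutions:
 h(y) = C1 + C2*y^(1/3)


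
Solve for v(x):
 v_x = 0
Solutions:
 v(x) = C1


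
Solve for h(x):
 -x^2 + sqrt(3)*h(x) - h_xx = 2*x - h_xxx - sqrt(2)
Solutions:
 h(x) = C1*exp(x*((-1 + sqrt(-4 + (-2 + 27*sqrt(3))^2)/2 + 27*sqrt(3)/2)^(-1/3) + 2 + (-1 + sqrt(-4 + (-2 + 27*sqrt(3))^2)/2 + 27*sqrt(3)/2)^(1/3))/6)*sin(sqrt(3)*x*(-(-1 + sqrt(-4 + (-2 + 27*sqrt(3))^2)/2 + 27*sqrt(3)/2)^(1/3) + (-1 + sqrt(-4 + (-2 + 27*sqrt(3))^2)/2 + 27*sqrt(3)/2)^(-1/3))/6) + C2*exp(x*((-1 + sqrt(-4 + (-2 + 27*sqrt(3))^2)/2 + 27*sqrt(3)/2)^(-1/3) + 2 + (-1 + sqrt(-4 + (-2 + 27*sqrt(3))^2)/2 + 27*sqrt(3)/2)^(1/3))/6)*cos(sqrt(3)*x*(-(-1 + sqrt(-4 + (-2 + 27*sqrt(3))^2)/2 + 27*sqrt(3)/2)^(1/3) + (-1 + sqrt(-4 + (-2 + 27*sqrt(3))^2)/2 + 27*sqrt(3)/2)^(-1/3))/6) + C3*exp(x*(-(-1 + sqrt(-4 + (-2 + 27*sqrt(3))^2)/2 + 27*sqrt(3)/2)^(1/3) - 1/(-1 + sqrt(-4 + (-2 + 27*sqrt(3))^2)/2 + 27*sqrt(3)/2)^(1/3) + 1)/3) + sqrt(3)*x^2/3 + 2*sqrt(3)*x/3 - sqrt(6)/3 + 2/3


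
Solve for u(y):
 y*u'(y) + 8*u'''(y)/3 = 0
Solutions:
 u(y) = C1 + Integral(C2*airyai(-3^(1/3)*y/2) + C3*airybi(-3^(1/3)*y/2), y)


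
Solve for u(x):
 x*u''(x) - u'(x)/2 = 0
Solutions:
 u(x) = C1 + C2*x^(3/2)


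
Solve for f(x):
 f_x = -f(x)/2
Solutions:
 f(x) = C1*exp(-x/2)


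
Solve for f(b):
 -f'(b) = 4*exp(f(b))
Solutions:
 f(b) = log(1/(C1 + 4*b))


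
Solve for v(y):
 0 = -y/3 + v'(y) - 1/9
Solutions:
 v(y) = C1 + y^2/6 + y/9


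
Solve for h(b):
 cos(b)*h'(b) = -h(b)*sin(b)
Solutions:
 h(b) = C1*cos(b)


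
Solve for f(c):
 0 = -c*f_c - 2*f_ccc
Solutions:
 f(c) = C1 + Integral(C2*airyai(-2^(2/3)*c/2) + C3*airybi(-2^(2/3)*c/2), c)


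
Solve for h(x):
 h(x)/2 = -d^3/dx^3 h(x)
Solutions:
 h(x) = C3*exp(-2^(2/3)*x/2) + (C1*sin(2^(2/3)*sqrt(3)*x/4) + C2*cos(2^(2/3)*sqrt(3)*x/4))*exp(2^(2/3)*x/4)


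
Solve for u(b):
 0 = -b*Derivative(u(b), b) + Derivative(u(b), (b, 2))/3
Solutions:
 u(b) = C1 + C2*erfi(sqrt(6)*b/2)


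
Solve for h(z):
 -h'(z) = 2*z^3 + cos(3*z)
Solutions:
 h(z) = C1 - z^4/2 - sin(3*z)/3


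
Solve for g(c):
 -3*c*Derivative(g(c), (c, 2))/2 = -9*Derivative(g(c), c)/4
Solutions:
 g(c) = C1 + C2*c^(5/2)


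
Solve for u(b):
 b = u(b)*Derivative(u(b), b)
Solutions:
 u(b) = -sqrt(C1 + b^2)
 u(b) = sqrt(C1 + b^2)


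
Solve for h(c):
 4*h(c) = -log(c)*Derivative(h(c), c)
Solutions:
 h(c) = C1*exp(-4*li(c))


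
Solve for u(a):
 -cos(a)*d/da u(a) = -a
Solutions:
 u(a) = C1 + Integral(a/cos(a), a)


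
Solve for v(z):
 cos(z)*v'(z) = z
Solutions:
 v(z) = C1 + Integral(z/cos(z), z)


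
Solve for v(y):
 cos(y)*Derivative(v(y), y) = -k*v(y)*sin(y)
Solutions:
 v(y) = C1*exp(k*log(cos(y)))


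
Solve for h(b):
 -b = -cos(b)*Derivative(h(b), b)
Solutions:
 h(b) = C1 + Integral(b/cos(b), b)


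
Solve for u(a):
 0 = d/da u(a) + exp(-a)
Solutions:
 u(a) = C1 + exp(-a)


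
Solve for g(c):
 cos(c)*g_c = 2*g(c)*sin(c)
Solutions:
 g(c) = C1/cos(c)^2


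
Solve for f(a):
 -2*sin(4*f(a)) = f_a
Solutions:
 f(a) = -acos((-C1 - exp(16*a))/(C1 - exp(16*a)))/4 + pi/2
 f(a) = acos((-C1 - exp(16*a))/(C1 - exp(16*a)))/4


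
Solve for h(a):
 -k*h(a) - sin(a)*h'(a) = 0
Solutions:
 h(a) = C1*exp(k*(-log(cos(a) - 1) + log(cos(a) + 1))/2)


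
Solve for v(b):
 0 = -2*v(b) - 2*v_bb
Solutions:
 v(b) = C1*sin(b) + C2*cos(b)


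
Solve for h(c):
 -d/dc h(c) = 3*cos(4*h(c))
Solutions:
 h(c) = -asin((C1 + exp(24*c))/(C1 - exp(24*c)))/4 + pi/4
 h(c) = asin((C1 + exp(24*c))/(C1 - exp(24*c)))/4


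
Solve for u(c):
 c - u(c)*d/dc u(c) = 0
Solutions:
 u(c) = -sqrt(C1 + c^2)
 u(c) = sqrt(C1 + c^2)


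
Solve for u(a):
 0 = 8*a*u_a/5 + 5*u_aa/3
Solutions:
 u(a) = C1 + C2*erf(2*sqrt(3)*a/5)


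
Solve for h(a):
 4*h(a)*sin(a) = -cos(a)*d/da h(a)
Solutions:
 h(a) = C1*cos(a)^4


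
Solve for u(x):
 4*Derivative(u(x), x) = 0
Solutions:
 u(x) = C1


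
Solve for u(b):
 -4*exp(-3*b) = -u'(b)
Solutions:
 u(b) = C1 - 4*exp(-3*b)/3


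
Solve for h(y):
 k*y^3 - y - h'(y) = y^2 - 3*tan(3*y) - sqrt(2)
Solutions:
 h(y) = C1 + k*y^4/4 - y^3/3 - y^2/2 + sqrt(2)*y - log(cos(3*y))


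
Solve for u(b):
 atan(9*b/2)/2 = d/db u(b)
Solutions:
 u(b) = C1 + b*atan(9*b/2)/2 - log(81*b^2 + 4)/18


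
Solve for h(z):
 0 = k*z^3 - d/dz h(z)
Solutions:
 h(z) = C1 + k*z^4/4


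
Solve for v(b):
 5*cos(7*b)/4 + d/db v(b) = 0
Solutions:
 v(b) = C1 - 5*sin(7*b)/28


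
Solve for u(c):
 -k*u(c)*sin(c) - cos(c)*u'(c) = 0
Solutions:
 u(c) = C1*exp(k*log(cos(c)))


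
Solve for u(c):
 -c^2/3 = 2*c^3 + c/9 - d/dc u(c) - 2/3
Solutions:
 u(c) = C1 + c^4/2 + c^3/9 + c^2/18 - 2*c/3


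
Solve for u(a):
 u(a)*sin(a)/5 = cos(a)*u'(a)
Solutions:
 u(a) = C1/cos(a)^(1/5)


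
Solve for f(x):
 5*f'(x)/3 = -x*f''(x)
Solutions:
 f(x) = C1 + C2/x^(2/3)


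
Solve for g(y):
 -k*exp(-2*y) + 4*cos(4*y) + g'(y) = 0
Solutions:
 g(y) = C1 - k*exp(-2*y)/2 - sin(4*y)


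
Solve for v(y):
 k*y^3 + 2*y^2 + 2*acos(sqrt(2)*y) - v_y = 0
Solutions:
 v(y) = C1 + k*y^4/4 + 2*y^3/3 + 2*y*acos(sqrt(2)*y) - sqrt(2)*sqrt(1 - 2*y^2)


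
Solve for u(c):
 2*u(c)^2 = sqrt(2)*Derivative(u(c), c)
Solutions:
 u(c) = -1/(C1 + sqrt(2)*c)


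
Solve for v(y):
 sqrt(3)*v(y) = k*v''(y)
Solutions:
 v(y) = C1*exp(-3^(1/4)*y*sqrt(1/k)) + C2*exp(3^(1/4)*y*sqrt(1/k))


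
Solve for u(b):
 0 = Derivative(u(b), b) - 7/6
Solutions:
 u(b) = C1 + 7*b/6


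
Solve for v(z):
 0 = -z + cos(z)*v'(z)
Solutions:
 v(z) = C1 + Integral(z/cos(z), z)


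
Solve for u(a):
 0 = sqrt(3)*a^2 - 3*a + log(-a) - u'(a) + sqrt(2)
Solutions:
 u(a) = C1 + sqrt(3)*a^3/3 - 3*a^2/2 + a*log(-a) + a*(-1 + sqrt(2))


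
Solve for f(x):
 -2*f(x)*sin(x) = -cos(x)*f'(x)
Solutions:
 f(x) = C1/cos(x)^2


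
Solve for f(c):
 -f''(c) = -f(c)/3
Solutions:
 f(c) = C1*exp(-sqrt(3)*c/3) + C2*exp(sqrt(3)*c/3)


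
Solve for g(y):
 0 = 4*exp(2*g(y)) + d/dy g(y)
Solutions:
 g(y) = log(-sqrt(-1/(C1 - 4*y))) - log(2)/2
 g(y) = log(-1/(C1 - 4*y))/2 - log(2)/2


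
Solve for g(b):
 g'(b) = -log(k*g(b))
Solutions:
 li(k*g(b))/k = C1 - b


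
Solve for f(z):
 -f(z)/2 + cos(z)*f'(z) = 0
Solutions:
 f(z) = C1*(sin(z) + 1)^(1/4)/(sin(z) - 1)^(1/4)


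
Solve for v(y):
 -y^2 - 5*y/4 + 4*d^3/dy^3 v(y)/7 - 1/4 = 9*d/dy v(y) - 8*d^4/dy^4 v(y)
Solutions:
 v(y) = C1 + C2*exp(-y*(2*2^(1/3)/(63*sqrt(1750245) + 83347)^(1/3) + 4 + 2^(2/3)*(63*sqrt(1750245) + 83347)^(1/3))/168)*sin(2^(1/3)*sqrt(3)*y*(-2^(1/3)*(63*sqrt(1750245) + 83347)^(1/3) + 2/(63*sqrt(1750245) + 83347)^(1/3))/168) + C3*exp(-y*(2*2^(1/3)/(63*sqrt(1750245) + 83347)^(1/3) + 4 + 2^(2/3)*(63*sqrt(1750245) + 83347)^(1/3))/168)*cos(2^(1/3)*sqrt(3)*y*(-2^(1/3)*(63*sqrt(1750245) + 83347)^(1/3) + 2/(63*sqrt(1750245) + 83347)^(1/3))/168) + C4*exp(y*(-2 + 2*2^(1/3)/(63*sqrt(1750245) + 83347)^(1/3) + 2^(2/3)*(63*sqrt(1750245) + 83347)^(1/3))/84) - y^3/27 - 5*y^2/72 - 95*y/2268


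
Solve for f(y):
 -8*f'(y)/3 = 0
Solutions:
 f(y) = C1


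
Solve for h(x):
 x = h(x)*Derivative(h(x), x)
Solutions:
 h(x) = -sqrt(C1 + x^2)
 h(x) = sqrt(C1 + x^2)


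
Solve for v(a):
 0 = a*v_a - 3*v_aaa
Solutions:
 v(a) = C1 + Integral(C2*airyai(3^(2/3)*a/3) + C3*airybi(3^(2/3)*a/3), a)


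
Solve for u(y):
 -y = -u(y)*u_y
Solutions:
 u(y) = -sqrt(C1 + y^2)
 u(y) = sqrt(C1 + y^2)


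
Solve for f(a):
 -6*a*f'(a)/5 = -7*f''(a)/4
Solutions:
 f(a) = C1 + C2*erfi(2*sqrt(105)*a/35)


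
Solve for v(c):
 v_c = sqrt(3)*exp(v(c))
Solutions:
 v(c) = log(-1/(C1 + sqrt(3)*c))


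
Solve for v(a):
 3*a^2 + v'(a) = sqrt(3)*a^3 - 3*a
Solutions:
 v(a) = C1 + sqrt(3)*a^4/4 - a^3 - 3*a^2/2


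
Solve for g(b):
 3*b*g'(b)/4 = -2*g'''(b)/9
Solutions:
 g(b) = C1 + Integral(C2*airyai(-3*b/2) + C3*airybi(-3*b/2), b)


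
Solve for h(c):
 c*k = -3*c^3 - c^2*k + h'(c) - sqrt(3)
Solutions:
 h(c) = C1 + 3*c^4/4 + c^3*k/3 + c^2*k/2 + sqrt(3)*c


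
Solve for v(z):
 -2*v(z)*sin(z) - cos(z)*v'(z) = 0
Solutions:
 v(z) = C1*cos(z)^2


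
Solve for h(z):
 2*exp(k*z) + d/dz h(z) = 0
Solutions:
 h(z) = C1 - 2*exp(k*z)/k


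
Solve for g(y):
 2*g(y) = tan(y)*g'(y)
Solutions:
 g(y) = C1*sin(y)^2


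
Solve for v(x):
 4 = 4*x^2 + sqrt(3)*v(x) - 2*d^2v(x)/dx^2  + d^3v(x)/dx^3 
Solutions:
 v(x) = C1*exp(x*(4/(-8 + sqrt(-256 + (-16 + 27*sqrt(3))^2)/2 + 27*sqrt(3)/2)^(1/3) + (-8 + sqrt(-256 + (-16 + 27*sqrt(3))^2)/2 + 27*sqrt(3)/2)^(1/3) + 4)/6)*sin(sqrt(3)*x*(-(-8 + sqrt(-256 + (-16 + 27*sqrt(3))^2)/2 + 27*sqrt(3)/2)^(1/3) + 4/(-8 + sqrt(-256 + (-16 + 27*sqrt(3))^2)/2 + 27*sqrt(3)/2)^(1/3))/6) + C2*exp(x*(4/(-8 + sqrt(-256 + (-16 + 27*sqrt(3))^2)/2 + 27*sqrt(3)/2)^(1/3) + (-8 + sqrt(-256 + (-16 + 27*sqrt(3))^2)/2 + 27*sqrt(3)/2)^(1/3) + 4)/6)*cos(sqrt(3)*x*(-(-8 + sqrt(-256 + (-16 + 27*sqrt(3))^2)/2 + 27*sqrt(3)/2)^(1/3) + 4/(-8 + sqrt(-256 + (-16 + 27*sqrt(3))^2)/2 + 27*sqrt(3)/2)^(1/3))/6) + C3*exp(x*(-(-8 + sqrt(-256 + (-16 + 27*sqrt(3))^2)/2 + 27*sqrt(3)/2)^(1/3) - 4/(-8 + sqrt(-256 + (-16 + 27*sqrt(3))^2)/2 + 27*sqrt(3)/2)^(1/3) + 2)/3) - 4*sqrt(3)*x^2/3 - 16/3 + 4*sqrt(3)/3


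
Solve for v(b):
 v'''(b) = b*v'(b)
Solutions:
 v(b) = C1 + Integral(C2*airyai(b) + C3*airybi(b), b)


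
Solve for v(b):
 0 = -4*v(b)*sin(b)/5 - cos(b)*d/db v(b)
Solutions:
 v(b) = C1*cos(b)^(4/5)


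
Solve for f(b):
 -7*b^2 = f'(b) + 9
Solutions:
 f(b) = C1 - 7*b^3/3 - 9*b


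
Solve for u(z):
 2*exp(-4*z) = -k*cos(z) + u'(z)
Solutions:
 u(z) = C1 + k*sin(z) - exp(-4*z)/2


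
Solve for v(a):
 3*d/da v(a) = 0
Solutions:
 v(a) = C1


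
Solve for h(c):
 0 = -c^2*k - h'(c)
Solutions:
 h(c) = C1 - c^3*k/3


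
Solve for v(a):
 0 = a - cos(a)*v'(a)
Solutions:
 v(a) = C1 + Integral(a/cos(a), a)


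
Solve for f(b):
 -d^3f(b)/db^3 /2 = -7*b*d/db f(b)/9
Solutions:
 f(b) = C1 + Integral(C2*airyai(42^(1/3)*b/3) + C3*airybi(42^(1/3)*b/3), b)


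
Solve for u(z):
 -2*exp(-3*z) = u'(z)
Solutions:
 u(z) = C1 + 2*exp(-3*z)/3


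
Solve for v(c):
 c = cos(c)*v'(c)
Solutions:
 v(c) = C1 + Integral(c/cos(c), c)


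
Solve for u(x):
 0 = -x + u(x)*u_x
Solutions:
 u(x) = -sqrt(C1 + x^2)
 u(x) = sqrt(C1 + x^2)


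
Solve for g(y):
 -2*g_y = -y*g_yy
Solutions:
 g(y) = C1 + C2*y^3


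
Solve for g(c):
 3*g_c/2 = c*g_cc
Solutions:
 g(c) = C1 + C2*c^(5/2)


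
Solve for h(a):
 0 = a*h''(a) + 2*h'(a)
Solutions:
 h(a) = C1 + C2/a


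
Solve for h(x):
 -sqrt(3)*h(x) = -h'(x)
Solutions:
 h(x) = C1*exp(sqrt(3)*x)


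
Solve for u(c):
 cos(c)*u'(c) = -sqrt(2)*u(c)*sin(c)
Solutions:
 u(c) = C1*cos(c)^(sqrt(2))


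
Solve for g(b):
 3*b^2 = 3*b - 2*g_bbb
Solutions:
 g(b) = C1 + C2*b + C3*b^2 - b^5/40 + b^4/16


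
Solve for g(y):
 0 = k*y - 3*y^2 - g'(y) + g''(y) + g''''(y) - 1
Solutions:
 g(y) = C1 + C2*exp(-y*(-2*18^(1/3)/(9 + sqrt(93))^(1/3) + 12^(1/3)*(9 + sqrt(93))^(1/3))/12)*sin(2^(1/3)*3^(1/6)*y*(6/(9 + sqrt(93))^(1/3) + 2^(1/3)*3^(2/3)*(9 + sqrt(93))^(1/3))/12) + C3*exp(-y*(-2*18^(1/3)/(9 + sqrt(93))^(1/3) + 12^(1/3)*(9 + sqrt(93))^(1/3))/12)*cos(2^(1/3)*3^(1/6)*y*(6/(9 + sqrt(93))^(1/3) + 2^(1/3)*3^(2/3)*(9 + sqrt(93))^(1/3))/12) + C4*exp(y*(-2*18^(1/3)/(9 + sqrt(93))^(1/3) + 12^(1/3)*(9 + sqrt(93))^(1/3))/6) + k*y^2/2 + k*y - y^3 - 3*y^2 - 7*y


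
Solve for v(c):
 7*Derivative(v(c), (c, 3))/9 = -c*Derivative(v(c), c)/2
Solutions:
 v(c) = C1 + Integral(C2*airyai(-42^(2/3)*c/14) + C3*airybi(-42^(2/3)*c/14), c)


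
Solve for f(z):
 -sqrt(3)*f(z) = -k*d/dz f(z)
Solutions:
 f(z) = C1*exp(sqrt(3)*z/k)


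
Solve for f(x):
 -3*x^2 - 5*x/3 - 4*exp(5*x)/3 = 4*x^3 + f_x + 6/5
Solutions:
 f(x) = C1 - x^4 - x^3 - 5*x^2/6 - 6*x/5 - 4*exp(5*x)/15


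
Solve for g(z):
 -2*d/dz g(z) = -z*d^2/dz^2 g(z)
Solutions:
 g(z) = C1 + C2*z^3


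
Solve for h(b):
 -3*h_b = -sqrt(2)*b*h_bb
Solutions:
 h(b) = C1 + C2*b^(1 + 3*sqrt(2)/2)


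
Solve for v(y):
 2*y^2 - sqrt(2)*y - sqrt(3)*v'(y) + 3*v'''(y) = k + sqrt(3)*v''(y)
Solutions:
 v(y) = C1 + C2*exp(sqrt(3)*y*(1 - sqrt(1 + 4*sqrt(3)))/6) + C3*exp(sqrt(3)*y*(1 + sqrt(1 + 4*sqrt(3)))/6) - sqrt(3)*k*y/3 + 2*sqrt(3)*y^3/9 - 2*sqrt(3)*y^2/3 - sqrt(6)*y^2/6 + sqrt(6)*y/3 + 4*sqrt(3)*y/3 + 4*y


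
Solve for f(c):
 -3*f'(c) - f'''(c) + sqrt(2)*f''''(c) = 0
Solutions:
 f(c) = C1 + C2*exp(c*(-2^(1/3)*(9*sqrt(166) + 82*sqrt(2))^(1/3) - 2^(2/3)/(9*sqrt(166) + 82*sqrt(2))^(1/3) + 2*sqrt(2))/12)*sin(2^(1/3)*sqrt(3)*c*(-(9*sqrt(166) + 82*sqrt(2))^(1/3) + 2^(1/3)/(9*sqrt(166) + 82*sqrt(2))^(1/3))/12) + C3*exp(c*(-2^(1/3)*(9*sqrt(166) + 82*sqrt(2))^(1/3) - 2^(2/3)/(9*sqrt(166) + 82*sqrt(2))^(1/3) + 2*sqrt(2))/12)*cos(2^(1/3)*sqrt(3)*c*(-(9*sqrt(166) + 82*sqrt(2))^(1/3) + 2^(1/3)/(9*sqrt(166) + 82*sqrt(2))^(1/3))/12) + C4*exp(c*(2^(2/3)/(9*sqrt(166) + 82*sqrt(2))^(1/3) + sqrt(2) + 2^(1/3)*(9*sqrt(166) + 82*sqrt(2))^(1/3))/6)


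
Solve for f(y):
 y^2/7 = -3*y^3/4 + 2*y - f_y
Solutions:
 f(y) = C1 - 3*y^4/16 - y^3/21 + y^2


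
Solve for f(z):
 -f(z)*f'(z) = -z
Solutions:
 f(z) = -sqrt(C1 + z^2)
 f(z) = sqrt(C1 + z^2)


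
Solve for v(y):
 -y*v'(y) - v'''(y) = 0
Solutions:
 v(y) = C1 + Integral(C2*airyai(-y) + C3*airybi(-y), y)


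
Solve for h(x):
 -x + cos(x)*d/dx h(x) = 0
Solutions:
 h(x) = C1 + Integral(x/cos(x), x)


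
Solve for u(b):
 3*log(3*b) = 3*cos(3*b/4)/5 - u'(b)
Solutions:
 u(b) = C1 - 3*b*log(b) - 3*b*log(3) + 3*b + 4*sin(3*b/4)/5


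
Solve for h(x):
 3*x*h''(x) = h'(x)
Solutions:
 h(x) = C1 + C2*x^(4/3)


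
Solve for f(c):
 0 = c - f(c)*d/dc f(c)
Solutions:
 f(c) = -sqrt(C1 + c^2)
 f(c) = sqrt(C1 + c^2)


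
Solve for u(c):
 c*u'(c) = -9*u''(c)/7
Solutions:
 u(c) = C1 + C2*erf(sqrt(14)*c/6)
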